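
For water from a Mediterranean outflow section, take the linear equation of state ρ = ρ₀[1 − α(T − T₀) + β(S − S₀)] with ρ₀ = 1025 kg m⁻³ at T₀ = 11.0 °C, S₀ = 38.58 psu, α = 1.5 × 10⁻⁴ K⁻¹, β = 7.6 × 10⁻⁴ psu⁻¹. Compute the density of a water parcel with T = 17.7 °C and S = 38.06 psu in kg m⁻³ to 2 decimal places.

T − T₀ = +6.7 K, S − S₀ = -0.52 psu.
Bracket = 1 − α·(+6.7) + β·(-0.52) = 1 + (-1.4002 × 10⁻³) = 0.9985998.
ρ = 1025 × 0.9985998 = 1023.56 kg m⁻³.

1023.56 kg m⁻³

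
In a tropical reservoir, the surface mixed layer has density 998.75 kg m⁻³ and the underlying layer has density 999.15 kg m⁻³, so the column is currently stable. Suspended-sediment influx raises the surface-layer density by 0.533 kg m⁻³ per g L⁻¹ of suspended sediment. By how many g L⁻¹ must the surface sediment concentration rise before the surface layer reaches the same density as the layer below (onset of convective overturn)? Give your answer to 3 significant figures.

Density deficit of the surface layer: 999.15 − 998.75 = 0.4 kg m⁻³.
Required change = 0.4 / 0.533 = 0.750 g L⁻¹.

0.750 g L⁻¹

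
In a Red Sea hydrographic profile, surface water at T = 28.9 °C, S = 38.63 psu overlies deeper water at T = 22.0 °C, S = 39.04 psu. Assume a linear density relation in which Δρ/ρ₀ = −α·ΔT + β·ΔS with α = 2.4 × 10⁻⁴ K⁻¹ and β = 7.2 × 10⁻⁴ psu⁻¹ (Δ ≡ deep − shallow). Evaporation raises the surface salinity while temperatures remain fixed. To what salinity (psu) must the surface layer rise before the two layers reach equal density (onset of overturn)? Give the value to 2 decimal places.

Neutral buoyancy requires −α(T_deep − T_surf) + β(S_deep − S_surf′) = 0.
S_surf′ = S_deep − (α/β)·ΔT = 39.04 − (2.4 × 10⁻⁴/7.2 × 10⁻⁴)·(-6.9) = 41.3400 psu.
Increase required: 41.3400 − 38.63 = 2.7100 psu.

41.34 psu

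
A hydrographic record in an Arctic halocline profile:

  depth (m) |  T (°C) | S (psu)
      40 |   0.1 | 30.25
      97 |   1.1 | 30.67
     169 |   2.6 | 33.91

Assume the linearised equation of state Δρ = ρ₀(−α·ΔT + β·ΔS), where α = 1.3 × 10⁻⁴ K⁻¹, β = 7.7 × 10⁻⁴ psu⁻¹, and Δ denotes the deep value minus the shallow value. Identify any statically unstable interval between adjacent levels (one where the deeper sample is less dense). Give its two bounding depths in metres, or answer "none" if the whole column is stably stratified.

Evaluate Δρ/ρ₀ = −αΔT + βΔS across each adjacent pair:
  40–97 m: −αΔT+βΔS = −(1.3 × 10⁻⁴)(+1.0)+(7.7 × 10⁻⁴)(+0.42) = 1.9 × 10⁻⁴ → stable
  97–169 m: −αΔT+βΔS = −(1.3 × 10⁻⁴)(+1.5)+(7.7 × 10⁻⁴)(+3.24) = 2.3 × 10⁻³ → stable
Every interval has Δρ > 0: the column is stably stratified throughout.

none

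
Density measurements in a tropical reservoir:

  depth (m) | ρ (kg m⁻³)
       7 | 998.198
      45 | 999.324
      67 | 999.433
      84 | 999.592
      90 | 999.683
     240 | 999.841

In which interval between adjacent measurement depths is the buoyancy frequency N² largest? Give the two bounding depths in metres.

7–45 m

Compute the density gradient over each adjacent pair:
  7–45 m: Δρ/Δz = 1.126/38 = 0.030 kg m⁻⁴
  45–67 m: Δρ/Δz = 0.109/22 = 5.0 × 10⁻³ kg m⁻⁴
  67–84 m: Δρ/Δz = 0.159/17 = 9.4 × 10⁻³ kg m⁻⁴
  84–90 m: Δρ/Δz = 0.091/6 = 0.015 kg m⁻⁴
  90–240 m: Δρ/Δz = 0.158/150 = 1.1 × 10⁻³ kg m⁻⁴
The largest gradient is in the 7–45 m interval — the pycnocline.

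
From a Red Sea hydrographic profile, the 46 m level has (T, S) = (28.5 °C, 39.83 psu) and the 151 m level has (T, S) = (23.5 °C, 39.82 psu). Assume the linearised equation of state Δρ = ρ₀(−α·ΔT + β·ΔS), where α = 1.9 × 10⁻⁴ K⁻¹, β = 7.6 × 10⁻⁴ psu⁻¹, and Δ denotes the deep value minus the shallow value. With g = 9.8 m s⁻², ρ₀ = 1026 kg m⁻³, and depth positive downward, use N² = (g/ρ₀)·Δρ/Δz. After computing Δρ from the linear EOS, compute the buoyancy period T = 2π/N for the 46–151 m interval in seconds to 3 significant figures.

670 s

ΔT = -5.0 K, ΔS = -0.01 psu (deep − shallow).
Δρ/ρ₀ = −αΔT + βΔS = 9.50 × 10⁻⁴ − 7.60 × 10⁻⁶ = 9.424 × 10⁻⁴, so Δρ ≈ 0.9669 kg m⁻³.
N² = (g/ρ₀)·Δρ/Δz = g·(Δρ/ρ₀)/Δz = 9.8 × 9.424 × 10⁻⁴ / 105 = 8.7957 × 10⁻⁵ s⁻².
N = √(8.7957 × 10⁻⁵) = 9.3785 × 10⁻³ rad s⁻¹ → T = 2π/N = 669.96 s ≈ 670 s.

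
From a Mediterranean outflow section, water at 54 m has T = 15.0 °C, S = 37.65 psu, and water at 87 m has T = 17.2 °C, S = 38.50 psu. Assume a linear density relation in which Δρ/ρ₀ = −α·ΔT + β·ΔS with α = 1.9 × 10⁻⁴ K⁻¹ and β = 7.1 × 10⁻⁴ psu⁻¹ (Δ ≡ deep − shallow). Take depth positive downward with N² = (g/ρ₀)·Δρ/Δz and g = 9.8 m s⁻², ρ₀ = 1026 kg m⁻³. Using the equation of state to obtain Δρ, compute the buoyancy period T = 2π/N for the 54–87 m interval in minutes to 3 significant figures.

14.1 min

ΔT = +2.2 K, ΔS = +0.85 psu (deep − shallow).
Δρ/ρ₀ = −αΔT + βΔS = -4.18 × 10⁻⁴ + 6.035 × 10⁻⁴ = 1.855 × 10⁻⁴, so Δρ ≈ 0.1903 kg m⁻³.
N² = (g/ρ₀)·Δρ/Δz = g·(Δρ/ρ₀)/Δz = 9.8 × 1.855 × 10⁻⁴ / 33 = 5.5088 × 10⁻⁵ s⁻².
N = √(5.5088 × 10⁻⁵) = 7.4221 × 10⁻³ rad s⁻¹ → T = 2π/N = 846.55 s = 14.109 min ≈ 14.1 min.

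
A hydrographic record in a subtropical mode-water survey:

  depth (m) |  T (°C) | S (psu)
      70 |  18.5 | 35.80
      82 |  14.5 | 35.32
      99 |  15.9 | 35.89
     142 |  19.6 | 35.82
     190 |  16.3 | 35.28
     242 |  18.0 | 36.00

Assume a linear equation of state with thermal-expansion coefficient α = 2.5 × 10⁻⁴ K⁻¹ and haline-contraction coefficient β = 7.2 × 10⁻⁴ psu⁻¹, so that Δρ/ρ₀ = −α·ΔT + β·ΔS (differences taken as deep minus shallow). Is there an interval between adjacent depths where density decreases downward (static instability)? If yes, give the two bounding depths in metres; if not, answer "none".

99–142 m

Evaluate Δρ/ρ₀ = −αΔT + βΔS across each adjacent pair:
  70–82 m: −αΔT+βΔS = −(2.5 × 10⁻⁴)(-4.0)+(7.2 × 10⁻⁴)(-0.48) = 6.5 × 10⁻⁴ → stable
  82–99 m: −αΔT+βΔS = −(2.5 × 10⁻⁴)(+1.4)+(7.2 × 10⁻⁴)(+0.57) = 6.0 × 10⁻⁵ → stable
  99–142 m: −αΔT+βΔS = −(2.5 × 10⁻⁴)(+3.7)+(7.2 × 10⁻⁴)(-0.07) = -9.8 × 10⁻⁴ → UNSTABLE
  142–190 m: −αΔT+βΔS = −(2.5 × 10⁻⁴)(-3.3)+(7.2 × 10⁻⁴)(-0.54) = 4.4 × 10⁻⁴ → stable
  190–242 m: −αΔT+βΔS = −(2.5 × 10⁻⁴)(+1.7)+(7.2 × 10⁻⁴)(+0.72) = 9.3 × 10⁻⁵ → stable
The 99–142 m interval has Δρ < 0: lighter water underlies denser water.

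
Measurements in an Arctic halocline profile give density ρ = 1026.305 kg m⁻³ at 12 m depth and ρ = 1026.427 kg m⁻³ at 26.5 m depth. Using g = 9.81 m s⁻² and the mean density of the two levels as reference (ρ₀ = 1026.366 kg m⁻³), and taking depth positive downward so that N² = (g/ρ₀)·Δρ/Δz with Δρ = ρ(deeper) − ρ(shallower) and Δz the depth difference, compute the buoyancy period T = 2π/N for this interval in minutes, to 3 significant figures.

Δρ = 1026.427 − 1026.305 = 0.122 kg m⁻³ over Δz = 26.5 − 12 = 14.5 m.
N² = (9.81/1026.366) × (0.122/14.5) = 8.0419 × 10⁻⁵ s⁻².
N = √(8.0419 × 10⁻⁵) = 8.9677 × 10⁻³ rad s⁻¹, so T = 2π/N = 700.65 s = 11.678 min ≈ 11.7 min.
A positive N² confirms static stability across the interval.

11.7 min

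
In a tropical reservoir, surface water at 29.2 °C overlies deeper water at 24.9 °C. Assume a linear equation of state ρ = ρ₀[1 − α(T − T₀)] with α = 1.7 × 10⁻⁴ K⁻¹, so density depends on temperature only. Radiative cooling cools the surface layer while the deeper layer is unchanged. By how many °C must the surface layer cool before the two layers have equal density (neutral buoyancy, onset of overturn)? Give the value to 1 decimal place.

With temperature the only control, equal density requires T_surf′ = T_deep.
T_surf′ = 24.9 °C.
Cooling required: 29.2 − 24.9 = 4.3 °C.

4.3 °C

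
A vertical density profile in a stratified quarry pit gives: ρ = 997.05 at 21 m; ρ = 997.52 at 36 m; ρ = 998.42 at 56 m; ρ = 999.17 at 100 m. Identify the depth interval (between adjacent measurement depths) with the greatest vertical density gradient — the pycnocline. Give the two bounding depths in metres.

Compute the density gradient over each adjacent pair:
  21–36 m: Δρ/Δz = 0.47/15 = 0.031 kg m⁻⁴
  36–56 m: Δρ/Δz = 0.90/20 = 0.045 kg m⁻⁴
  56–100 m: Δρ/Δz = 0.75/44 = 0.017 kg m⁻⁴
The largest gradient is in the 36–56 m interval — the pycnocline.

36–56 m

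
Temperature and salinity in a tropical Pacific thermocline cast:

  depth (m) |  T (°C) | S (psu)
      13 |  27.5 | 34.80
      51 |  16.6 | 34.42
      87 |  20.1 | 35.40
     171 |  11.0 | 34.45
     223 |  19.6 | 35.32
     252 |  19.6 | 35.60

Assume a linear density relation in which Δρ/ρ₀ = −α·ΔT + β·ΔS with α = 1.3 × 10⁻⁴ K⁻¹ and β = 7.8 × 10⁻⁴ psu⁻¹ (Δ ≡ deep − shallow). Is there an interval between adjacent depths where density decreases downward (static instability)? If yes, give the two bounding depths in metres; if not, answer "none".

Evaluate Δρ/ρ₀ = −αΔT + βΔS across each adjacent pair:
  13–51 m: −αΔT+βΔS = −(1.3 × 10⁻⁴)(-10.9)+(7.8 × 10⁻⁴)(-0.38) = 1.1 × 10⁻³ → stable
  51–87 m: −αΔT+βΔS = −(1.3 × 10⁻⁴)(+3.5)+(7.8 × 10⁻⁴)(+0.98) = 3.1 × 10⁻⁴ → stable
  87–171 m: −αΔT+βΔS = −(1.3 × 10⁻⁴)(-9.1)+(7.8 × 10⁻⁴)(-0.95) = 4.4 × 10⁻⁴ → stable
  171–223 m: −αΔT+βΔS = −(1.3 × 10⁻⁴)(+8.6)+(7.8 × 10⁻⁴)(+0.87) = -4.4 × 10⁻⁴ → UNSTABLE
  223–252 m: −αΔT+βΔS = −(1.3 × 10⁻⁴)(+0.0)+(7.8 × 10⁻⁴)(+0.28) = 2.2 × 10⁻⁴ → stable
The 171–223 m interval has Δρ < 0: lighter water underlies denser water.

171–223 m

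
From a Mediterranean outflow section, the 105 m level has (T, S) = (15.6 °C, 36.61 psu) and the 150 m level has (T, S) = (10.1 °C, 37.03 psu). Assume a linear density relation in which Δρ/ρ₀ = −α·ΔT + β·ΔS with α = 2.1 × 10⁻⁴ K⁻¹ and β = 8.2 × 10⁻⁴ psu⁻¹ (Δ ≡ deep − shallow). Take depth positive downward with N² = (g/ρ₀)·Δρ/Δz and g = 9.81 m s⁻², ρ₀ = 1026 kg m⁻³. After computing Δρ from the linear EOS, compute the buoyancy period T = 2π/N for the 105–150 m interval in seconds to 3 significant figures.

348 s

ΔT = -5.5 K, ΔS = +0.42 psu (deep − shallow).
Δρ/ρ₀ = −αΔT + βΔS = 1.155 × 10⁻³ + 3.444 × 10⁻⁴ = 1.4994 × 10⁻³, so Δρ ≈ 1.538 kg m⁻³.
N² = (g/ρ₀)·Δρ/Δz = g·(Δρ/ρ₀)/Δz = 9.81 × 1.4994 × 10⁻³ / 45 = 3.2687 × 10⁻⁴ s⁻².
N = √(3.2687 × 10⁻⁴) = 0.018080 rad s⁻¹ → T = 2π/N = 347.52 s ≈ 348 s.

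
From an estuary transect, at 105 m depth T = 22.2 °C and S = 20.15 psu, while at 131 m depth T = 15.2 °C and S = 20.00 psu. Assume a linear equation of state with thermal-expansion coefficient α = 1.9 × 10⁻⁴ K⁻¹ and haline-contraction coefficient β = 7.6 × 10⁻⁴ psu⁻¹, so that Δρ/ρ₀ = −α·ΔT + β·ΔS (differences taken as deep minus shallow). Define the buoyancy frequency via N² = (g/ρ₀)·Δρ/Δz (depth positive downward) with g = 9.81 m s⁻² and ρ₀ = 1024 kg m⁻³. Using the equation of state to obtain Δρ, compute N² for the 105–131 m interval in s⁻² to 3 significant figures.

ΔT = -7.0 K, ΔS = -0.15 psu (deep − shallow).
Δρ/ρ₀ = −αΔT + βΔS = 1.33 × 10⁻³ − 1.14 × 10⁻⁴ = 1.216 × 10⁻³, so Δρ ≈ 1.245 kg m⁻³.
N² = (g/ρ₀)·Δρ/Δz = g·(Δρ/ρ₀)/Δz = 9.81 × 1.216 × 10⁻³ / 26 = 4.5881 × 10⁻⁴ s⁻² ≈ 4.59 × 10⁻⁴ s⁻².

4.59 × 10⁻⁴ s⁻²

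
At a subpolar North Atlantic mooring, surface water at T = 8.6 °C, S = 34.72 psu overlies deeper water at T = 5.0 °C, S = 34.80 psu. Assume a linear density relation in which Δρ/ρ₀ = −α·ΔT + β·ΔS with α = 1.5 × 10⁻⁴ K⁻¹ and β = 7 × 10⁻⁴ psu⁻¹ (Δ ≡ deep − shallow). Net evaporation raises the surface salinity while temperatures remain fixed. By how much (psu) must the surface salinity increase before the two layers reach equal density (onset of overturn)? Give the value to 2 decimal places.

Neutral buoyancy requires −α(T_deep − T_surf) + β(S_deep − S_surf′) = 0.
S_surf′ = S_deep − (α/β)·ΔT = 34.80 − (1.5 × 10⁻⁴/7 × 10⁻⁴)·(-3.6) = 35.5714 psu.
Increase required: 35.5714 − 34.72 = 0.8514 psu.

0.85 psu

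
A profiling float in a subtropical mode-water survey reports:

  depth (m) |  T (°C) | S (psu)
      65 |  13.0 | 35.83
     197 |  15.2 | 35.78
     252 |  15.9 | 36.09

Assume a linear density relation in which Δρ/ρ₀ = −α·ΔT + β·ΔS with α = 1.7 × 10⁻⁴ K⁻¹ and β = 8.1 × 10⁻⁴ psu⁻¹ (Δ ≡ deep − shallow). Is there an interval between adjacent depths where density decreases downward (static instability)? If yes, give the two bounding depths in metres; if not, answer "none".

Evaluate Δρ/ρ₀ = −αΔT + βΔS across each adjacent pair:
  65–197 m: −αΔT+βΔS = −(1.7 × 10⁻⁴)(+2.2)+(8.1 × 10⁻⁴)(-0.05) = -4.1 × 10⁻⁴ → UNSTABLE
  197–252 m: −αΔT+βΔS = −(1.7 × 10⁻⁴)(+0.7)+(8.1 × 10⁻⁴)(+0.31) = 1.3 × 10⁻⁴ → stable
The 65–197 m interval has Δρ < 0: lighter water underlies denser water.

65–197 m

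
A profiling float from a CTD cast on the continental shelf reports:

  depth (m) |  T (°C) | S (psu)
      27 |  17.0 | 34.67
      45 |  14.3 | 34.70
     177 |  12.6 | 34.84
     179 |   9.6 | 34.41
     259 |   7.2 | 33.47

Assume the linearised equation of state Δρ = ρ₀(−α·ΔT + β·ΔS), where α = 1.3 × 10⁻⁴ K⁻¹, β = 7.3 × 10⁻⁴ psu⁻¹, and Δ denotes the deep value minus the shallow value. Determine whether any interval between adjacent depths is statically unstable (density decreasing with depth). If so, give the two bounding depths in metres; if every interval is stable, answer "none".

Evaluate Δρ/ρ₀ = −αΔT + βΔS across each adjacent pair:
  27–45 m: −αΔT+βΔS = −(1.3 × 10⁻⁴)(-2.7)+(7.3 × 10⁻⁴)(+0.03) = 3.7 × 10⁻⁴ → stable
  45–177 m: −αΔT+βΔS = −(1.3 × 10⁻⁴)(-1.7)+(7.3 × 10⁻⁴)(+0.14) = 3.2 × 10⁻⁴ → stable
  177–179 m: −αΔT+βΔS = −(1.3 × 10⁻⁴)(-3.0)+(7.3 × 10⁻⁴)(-0.43) = 7.6 × 10⁻⁵ → stable
  179–259 m: −αΔT+βΔS = −(1.3 × 10⁻⁴)(-2.4)+(7.3 × 10⁻⁴)(-0.94) = -3.7 × 10⁻⁴ → UNSTABLE
The 179–259 m interval has Δρ < 0: lighter water underlies denser water.

179–259 m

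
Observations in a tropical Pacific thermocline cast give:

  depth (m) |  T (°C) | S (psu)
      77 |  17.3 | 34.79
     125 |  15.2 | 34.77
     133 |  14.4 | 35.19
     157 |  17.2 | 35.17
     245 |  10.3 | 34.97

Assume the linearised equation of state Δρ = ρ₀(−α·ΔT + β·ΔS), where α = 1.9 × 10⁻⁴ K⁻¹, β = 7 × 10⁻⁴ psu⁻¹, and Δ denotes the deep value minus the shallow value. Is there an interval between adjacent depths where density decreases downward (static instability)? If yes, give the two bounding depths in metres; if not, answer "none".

Evaluate Δρ/ρ₀ = −αΔT + βΔS across each adjacent pair:
  77–125 m: −αΔT+βΔS = −(1.9 × 10⁻⁴)(-2.1)+(7 × 10⁻⁴)(-0.02) = 3.9 × 10⁻⁴ → stable
  125–133 m: −αΔT+βΔS = −(1.9 × 10⁻⁴)(-0.8)+(7 × 10⁻⁴)(+0.42) = 4.5 × 10⁻⁴ → stable
  133–157 m: −αΔT+βΔS = −(1.9 × 10⁻⁴)(+2.8)+(7 × 10⁻⁴)(-0.02) = -5.5 × 10⁻⁴ → UNSTABLE
  157–245 m: −αΔT+βΔS = −(1.9 × 10⁻⁴)(-6.9)+(7 × 10⁻⁴)(-0.20) = 1.2 × 10⁻³ → stable
The 133–157 m interval has Δρ < 0: lighter water underlies denser water.

133–157 m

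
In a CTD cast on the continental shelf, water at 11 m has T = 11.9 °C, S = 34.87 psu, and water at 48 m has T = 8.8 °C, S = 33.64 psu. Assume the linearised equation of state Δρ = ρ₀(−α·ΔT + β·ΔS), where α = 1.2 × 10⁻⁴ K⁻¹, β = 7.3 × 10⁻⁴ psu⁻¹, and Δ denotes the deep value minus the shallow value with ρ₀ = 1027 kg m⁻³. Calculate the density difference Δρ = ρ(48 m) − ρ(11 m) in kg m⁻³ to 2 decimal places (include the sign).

-0.54 kg m⁻³

ΔT = -3.1 K, ΔS = -1.23 psu (deep − shallow).
Δρ/ρ₀ = −(1.2 × 10⁻⁴)(-3.1) + (7.3 × 10⁻⁴)(-1.23) = -5.259 × 10⁻⁴.
Δρ = 1027 × (-5.259 × 10⁻⁴) = -0.54 kg m⁻³.
Negative Δρ: lighter below, statically unstable.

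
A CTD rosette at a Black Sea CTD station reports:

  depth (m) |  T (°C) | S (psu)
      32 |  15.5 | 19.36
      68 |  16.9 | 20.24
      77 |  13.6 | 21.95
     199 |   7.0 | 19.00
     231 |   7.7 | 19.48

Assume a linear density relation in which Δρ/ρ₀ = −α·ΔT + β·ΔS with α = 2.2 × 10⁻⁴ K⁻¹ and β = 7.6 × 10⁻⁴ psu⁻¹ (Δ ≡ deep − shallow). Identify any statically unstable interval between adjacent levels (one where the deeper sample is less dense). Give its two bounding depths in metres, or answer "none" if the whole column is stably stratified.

Evaluate Δρ/ρ₀ = −αΔT + βΔS across each adjacent pair:
  32–68 m: −αΔT+βΔS = −(2.2 × 10⁻⁴)(+1.4)+(7.6 × 10⁻⁴)(+0.88) = 3.6 × 10⁻⁴ → stable
  68–77 m: −αΔT+βΔS = −(2.2 × 10⁻⁴)(-3.3)+(7.6 × 10⁻⁴)(+1.71) = 2.0 × 10⁻³ → stable
  77–199 m: −αΔT+βΔS = −(2.2 × 10⁻⁴)(-6.6)+(7.6 × 10⁻⁴)(-2.95) = -7.9 × 10⁻⁴ → UNSTABLE
  199–231 m: −αΔT+βΔS = −(2.2 × 10⁻⁴)(+0.7)+(7.6 × 10⁻⁴)(+0.48) = 2.1 × 10⁻⁴ → stable
The 77–199 m interval has Δρ < 0: lighter water underlies denser water.

77–199 m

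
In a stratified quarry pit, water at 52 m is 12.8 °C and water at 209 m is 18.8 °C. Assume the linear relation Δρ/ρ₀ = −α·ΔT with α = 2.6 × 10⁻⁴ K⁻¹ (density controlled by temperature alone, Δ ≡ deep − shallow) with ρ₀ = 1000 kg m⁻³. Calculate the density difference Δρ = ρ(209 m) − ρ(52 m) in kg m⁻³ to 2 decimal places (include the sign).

ΔT = +6.0 K, Δρ/ρ₀ = −αΔT = -1.56 × 10⁻³.
Δρ = 1000 × (-1.56 × 10⁻³) = -1.56 kg m⁻³.
Negative Δρ: lighter below, statically unstable.

-1.56 kg m⁻³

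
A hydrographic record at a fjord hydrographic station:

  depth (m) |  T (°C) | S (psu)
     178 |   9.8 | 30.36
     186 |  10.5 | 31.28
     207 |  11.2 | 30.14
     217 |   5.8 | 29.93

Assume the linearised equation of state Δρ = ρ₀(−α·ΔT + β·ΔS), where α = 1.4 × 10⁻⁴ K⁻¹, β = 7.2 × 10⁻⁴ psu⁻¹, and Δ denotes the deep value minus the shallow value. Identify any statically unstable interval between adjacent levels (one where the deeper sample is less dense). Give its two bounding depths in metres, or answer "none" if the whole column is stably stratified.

Evaluate Δρ/ρ₀ = −αΔT + βΔS across each adjacent pair:
  178–186 m: −αΔT+βΔS = −(1.4 × 10⁻⁴)(+0.7)+(7.2 × 10⁻⁴)(+0.92) = 5.6 × 10⁻⁴ → stable
  186–207 m: −αΔT+βΔS = −(1.4 × 10⁻⁴)(+0.7)+(7.2 × 10⁻⁴)(-1.14) = -9.2 × 10⁻⁴ → UNSTABLE
  207–217 m: −αΔT+βΔS = −(1.4 × 10⁻⁴)(-5.4)+(7.2 × 10⁻⁴)(-0.21) = 6.0 × 10⁻⁴ → stable
The 186–207 m interval has Δρ < 0: lighter water underlies denser water.

186–207 m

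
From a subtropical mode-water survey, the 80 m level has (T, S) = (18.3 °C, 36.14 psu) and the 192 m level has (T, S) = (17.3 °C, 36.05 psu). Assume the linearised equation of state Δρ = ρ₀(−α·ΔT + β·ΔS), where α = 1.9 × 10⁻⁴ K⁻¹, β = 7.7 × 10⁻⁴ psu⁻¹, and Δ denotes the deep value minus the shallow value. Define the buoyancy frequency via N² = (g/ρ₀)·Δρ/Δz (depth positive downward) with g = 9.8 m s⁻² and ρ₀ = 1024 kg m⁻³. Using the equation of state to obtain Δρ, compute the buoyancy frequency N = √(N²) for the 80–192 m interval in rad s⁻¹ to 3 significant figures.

3.25 × 10⁻³ rad s⁻¹

ΔT = -1.0 K, ΔS = -0.09 psu (deep − shallow).
Δρ/ρ₀ = −αΔT + βΔS = 1.90 × 10⁻⁴ − 6.93 × 10⁻⁵ = 1.207 × 10⁻⁴, so Δρ ≈ 0.1236 kg m⁻³.
N² = (g/ρ₀)·Δρ/Δz = g·(Δρ/ρ₀)/Δz = 9.8 × 1.207 × 10⁻⁴ / 112 = 1.0561 × 10⁻⁵ s⁻².
N = √(1.0561 × 10⁻⁵) = 3.2498 × 10⁻³ rad s⁻¹ ≈ 3.25 × 10⁻³ rad s⁻¹.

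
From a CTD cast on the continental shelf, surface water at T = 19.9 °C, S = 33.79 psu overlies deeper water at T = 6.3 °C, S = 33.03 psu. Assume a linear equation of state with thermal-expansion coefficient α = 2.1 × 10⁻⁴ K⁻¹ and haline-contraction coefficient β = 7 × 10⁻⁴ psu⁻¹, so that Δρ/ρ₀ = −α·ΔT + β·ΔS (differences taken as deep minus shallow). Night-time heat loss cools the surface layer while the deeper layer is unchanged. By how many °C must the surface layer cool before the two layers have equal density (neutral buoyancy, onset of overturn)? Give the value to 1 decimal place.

11.1 °C

Neutral buoyancy requires Δρ = 0, i.e. −α(T_deep − T_surf′) + β(S_deep − S_surf) = 0.
T_surf′ = T_deep − (β/α)·ΔS = 6.3 − (7 × 10⁻⁴/2.1 × 10⁻⁴)·(-0.76) = 8.833 °C.
Cooling required: 19.9 − (8.833) = 11.067 °C.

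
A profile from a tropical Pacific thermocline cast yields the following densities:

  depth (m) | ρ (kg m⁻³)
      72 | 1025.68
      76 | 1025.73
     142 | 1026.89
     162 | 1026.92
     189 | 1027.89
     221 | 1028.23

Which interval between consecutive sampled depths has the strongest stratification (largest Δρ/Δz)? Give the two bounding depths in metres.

Compute the density gradient over each adjacent pair:
  72–76 m: Δρ/Δz = 0.05/4 = 0.013 kg m⁻⁴
  76–142 m: Δρ/Δz = 1.16/66 = 0.018 kg m⁻⁴
  142–162 m: Δρ/Δz = 0.03/20 = 1.5 × 10⁻³ kg m⁻⁴
  162–189 m: Δρ/Δz = 0.97/27 = 0.036 kg m⁻⁴
  189–221 m: Δρ/Δz = 0.34/32 = 0.011 kg m⁻⁴
The largest gradient is in the 162–189 m interval — the pycnocline.

162–189 m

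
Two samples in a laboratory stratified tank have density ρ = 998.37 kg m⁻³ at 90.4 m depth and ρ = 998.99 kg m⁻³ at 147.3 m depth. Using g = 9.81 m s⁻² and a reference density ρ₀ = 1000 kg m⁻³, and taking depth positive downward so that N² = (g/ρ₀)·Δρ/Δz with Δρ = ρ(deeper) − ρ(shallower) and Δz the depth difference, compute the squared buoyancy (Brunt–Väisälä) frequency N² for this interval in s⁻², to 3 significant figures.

Δρ = 998.99 − 998.37 = 0.62 kg m⁻³ over Δz = 147.3 − 90.4 = 56.9 m.
N² = (9.81/1000) × (0.62/56.9) = 1.0689 × 10⁻⁴ s⁻² ≈ 1.07 × 10⁻⁴ s⁻².
A positive N² confirms static stability across the interval.

1.07 × 10⁻⁴ s⁻²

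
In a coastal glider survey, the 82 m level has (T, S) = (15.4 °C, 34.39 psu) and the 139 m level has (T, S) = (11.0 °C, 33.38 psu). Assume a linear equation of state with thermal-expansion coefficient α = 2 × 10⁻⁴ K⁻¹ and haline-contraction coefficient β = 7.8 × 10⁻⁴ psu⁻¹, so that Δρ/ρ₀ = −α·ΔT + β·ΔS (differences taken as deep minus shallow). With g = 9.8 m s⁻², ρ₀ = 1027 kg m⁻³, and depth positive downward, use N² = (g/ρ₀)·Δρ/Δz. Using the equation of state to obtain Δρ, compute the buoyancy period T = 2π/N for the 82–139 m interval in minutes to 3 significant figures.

26.3 min

ΔT = -4.4 K, ΔS = -1.01 psu (deep − shallow).
Δρ/ρ₀ = −αΔT + βΔS = 8.80 × 10⁻⁴ − 7.878 × 10⁻⁴ = 9.22 × 10⁻⁵, so Δρ ≈ 0.09469 kg m⁻³.
N² = (g/ρ₀)·Δρ/Δz = g·(Δρ/ρ₀)/Δz = 9.8 × 9.22 × 10⁻⁵ / 57 = 1.5852 × 10⁻⁵ s⁻².
N = √(1.5852 × 10⁻⁵) = 3.9815 × 10⁻³ rad s⁻¹ → T = 2π/N = 1.5781 × 10³ s = 26.302 min ≈ 26.3 min.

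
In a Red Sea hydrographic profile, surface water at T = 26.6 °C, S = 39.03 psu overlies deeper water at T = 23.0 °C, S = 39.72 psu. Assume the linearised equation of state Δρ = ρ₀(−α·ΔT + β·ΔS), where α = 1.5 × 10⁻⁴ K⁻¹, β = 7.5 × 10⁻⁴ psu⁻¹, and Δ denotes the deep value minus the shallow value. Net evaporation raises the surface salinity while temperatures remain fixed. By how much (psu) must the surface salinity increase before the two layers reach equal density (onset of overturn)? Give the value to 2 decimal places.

1.41 psu

Neutral buoyancy requires −α(T_deep − T_surf) + β(S_deep − S_surf′) = 0.
S_surf′ = S_deep − (α/β)·ΔT = 39.72 − (1.5 × 10⁻⁴/7.5 × 10⁻⁴)·(-3.6) = 40.4400 psu.
Increase required: 40.4400 − 39.03 = 1.4100 psu.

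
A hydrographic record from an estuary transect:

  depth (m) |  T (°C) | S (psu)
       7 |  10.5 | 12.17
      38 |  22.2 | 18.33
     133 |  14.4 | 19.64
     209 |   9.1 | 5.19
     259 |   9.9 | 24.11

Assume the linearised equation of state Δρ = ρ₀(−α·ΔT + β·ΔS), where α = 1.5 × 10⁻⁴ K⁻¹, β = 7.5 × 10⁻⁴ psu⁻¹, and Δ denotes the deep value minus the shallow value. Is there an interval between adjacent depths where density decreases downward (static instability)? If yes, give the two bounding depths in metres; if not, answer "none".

133–209 m

Evaluate Δρ/ρ₀ = −αΔT + βΔS across each adjacent pair:
  7–38 m: −αΔT+βΔS = −(1.5 × 10⁻⁴)(+11.7)+(7.5 × 10⁻⁴)(+6.16) = 2.9 × 10⁻³ → stable
  38–133 m: −αΔT+βΔS = −(1.5 × 10⁻⁴)(-7.8)+(7.5 × 10⁻⁴)(+1.31) = 2.2 × 10⁻³ → stable
  133–209 m: −αΔT+βΔS = −(1.5 × 10⁻⁴)(-5.3)+(7.5 × 10⁻⁴)(-14.45) = -0.010 → UNSTABLE
  209–259 m: −αΔT+βΔS = −(1.5 × 10⁻⁴)(+0.8)+(7.5 × 10⁻⁴)(+18.92) = 0.014 → stable
The 133–209 m interval has Δρ < 0: lighter water underlies denser water.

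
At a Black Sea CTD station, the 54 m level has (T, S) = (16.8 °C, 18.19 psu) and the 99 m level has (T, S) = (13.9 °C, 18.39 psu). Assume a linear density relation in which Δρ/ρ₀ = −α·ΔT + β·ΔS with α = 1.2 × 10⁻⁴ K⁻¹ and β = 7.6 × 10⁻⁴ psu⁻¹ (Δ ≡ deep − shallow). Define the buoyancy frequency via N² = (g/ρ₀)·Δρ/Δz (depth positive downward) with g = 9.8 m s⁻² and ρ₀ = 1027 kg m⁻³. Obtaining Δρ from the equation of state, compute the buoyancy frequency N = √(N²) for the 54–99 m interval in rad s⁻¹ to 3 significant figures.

0.0104 rad s⁻¹

ΔT = -2.9 K, ΔS = +0.20 psu (deep − shallow).
Δρ/ρ₀ = −αΔT + βΔS = 3.48 × 10⁻⁴ + 1.52 × 10⁻⁴ = 5.00 × 10⁻⁴, so Δρ ≈ 0.5135 kg m⁻³.
N² = (g/ρ₀)·Δρ/Δz = g·(Δρ/ρ₀)/Δz = 9.8 × 5.00 × 10⁻⁴ / 45 = 1.0889 × 10⁻⁴ s⁻².
N = √(1.0889 × 10⁻⁴) = 0.010435 rad s⁻¹ ≈ 0.0104 rad s⁻¹.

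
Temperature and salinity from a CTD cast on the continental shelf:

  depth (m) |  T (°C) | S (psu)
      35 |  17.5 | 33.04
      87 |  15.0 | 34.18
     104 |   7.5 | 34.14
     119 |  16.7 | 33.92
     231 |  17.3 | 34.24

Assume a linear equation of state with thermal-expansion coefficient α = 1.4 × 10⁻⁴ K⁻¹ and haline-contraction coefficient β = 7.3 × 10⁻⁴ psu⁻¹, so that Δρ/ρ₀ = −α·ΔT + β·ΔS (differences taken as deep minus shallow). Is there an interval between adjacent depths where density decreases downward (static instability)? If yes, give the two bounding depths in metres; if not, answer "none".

104–119 m

Evaluate Δρ/ρ₀ = −αΔT + βΔS across each adjacent pair:
  35–87 m: −αΔT+βΔS = −(1.4 × 10⁻⁴)(-2.5)+(7.3 × 10⁻⁴)(+1.14) = 1.2 × 10⁻³ → stable
  87–104 m: −αΔT+βΔS = −(1.4 × 10⁻⁴)(-7.5)+(7.3 × 10⁻⁴)(-0.04) = 1.0 × 10⁻³ → stable
  104–119 m: −αΔT+βΔS = −(1.4 × 10⁻⁴)(+9.2)+(7.3 × 10⁻⁴)(-0.22) = -1.4 × 10⁻³ → UNSTABLE
  119–231 m: −αΔT+βΔS = −(1.4 × 10⁻⁴)(+0.6)+(7.3 × 10⁻⁴)(+0.32) = 1.5 × 10⁻⁴ → stable
The 104–119 m interval has Δρ < 0: lighter water underlies denser water.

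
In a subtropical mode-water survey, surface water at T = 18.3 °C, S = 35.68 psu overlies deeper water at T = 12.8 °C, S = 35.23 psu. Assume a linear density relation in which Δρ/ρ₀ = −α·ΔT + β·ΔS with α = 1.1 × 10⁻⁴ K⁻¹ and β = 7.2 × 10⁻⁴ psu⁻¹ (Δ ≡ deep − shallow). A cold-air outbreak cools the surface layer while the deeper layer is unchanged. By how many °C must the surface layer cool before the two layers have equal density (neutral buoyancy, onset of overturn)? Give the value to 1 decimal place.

Neutral buoyancy requires Δρ = 0, i.e. −α(T_deep − T_surf′) + β(S_deep − S_surf) = 0.
T_surf′ = T_deep − (β/α)·ΔS = 12.8 − (7.2 × 10⁻⁴/1.1 × 10⁻⁴)·(-0.45) = 15.745 °C.
Cooling required: 18.3 − (15.745) = 2.555 °C.

2.6 °C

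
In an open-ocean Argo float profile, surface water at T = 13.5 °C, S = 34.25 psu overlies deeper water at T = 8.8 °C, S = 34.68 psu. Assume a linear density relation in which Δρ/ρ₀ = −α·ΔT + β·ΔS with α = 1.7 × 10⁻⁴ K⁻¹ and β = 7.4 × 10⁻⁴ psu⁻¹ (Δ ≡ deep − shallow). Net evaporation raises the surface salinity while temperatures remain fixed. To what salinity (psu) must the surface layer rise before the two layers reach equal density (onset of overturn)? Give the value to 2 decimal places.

35.76 psu

Neutral buoyancy requires −α(T_deep − T_surf) + β(S_deep − S_surf′) = 0.
S_surf′ = S_deep − (α/β)·ΔT = 34.68 − (1.7 × 10⁻⁴/7.4 × 10⁻⁴)·(-4.7) = 35.7597 psu.
Increase required: 35.7597 − 34.25 = 1.5097 psu.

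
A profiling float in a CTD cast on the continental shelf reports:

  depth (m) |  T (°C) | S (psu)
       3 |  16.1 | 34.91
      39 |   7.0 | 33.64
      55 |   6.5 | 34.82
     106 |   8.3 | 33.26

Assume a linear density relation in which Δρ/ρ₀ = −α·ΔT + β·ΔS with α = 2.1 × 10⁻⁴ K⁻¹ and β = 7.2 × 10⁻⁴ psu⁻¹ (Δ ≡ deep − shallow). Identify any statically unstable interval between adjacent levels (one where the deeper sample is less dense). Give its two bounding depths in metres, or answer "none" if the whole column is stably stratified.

Evaluate Δρ/ρ₀ = −αΔT + βΔS across each adjacent pair:
  3–39 m: −αΔT+βΔS = −(2.1 × 10⁻⁴)(-9.1)+(7.2 × 10⁻⁴)(-1.27) = 1.0 × 10⁻³ → stable
  39–55 m: −αΔT+βΔS = −(2.1 × 10⁻⁴)(-0.5)+(7.2 × 10⁻⁴)(+1.18) = 9.5 × 10⁻⁴ → stable
  55–106 m: −αΔT+βΔS = −(2.1 × 10⁻⁴)(+1.8)+(7.2 × 10⁻⁴)(-1.56) = -1.5 × 10⁻³ → UNSTABLE
The 55–106 m interval has Δρ < 0: lighter water underlies denser water.

55–106 m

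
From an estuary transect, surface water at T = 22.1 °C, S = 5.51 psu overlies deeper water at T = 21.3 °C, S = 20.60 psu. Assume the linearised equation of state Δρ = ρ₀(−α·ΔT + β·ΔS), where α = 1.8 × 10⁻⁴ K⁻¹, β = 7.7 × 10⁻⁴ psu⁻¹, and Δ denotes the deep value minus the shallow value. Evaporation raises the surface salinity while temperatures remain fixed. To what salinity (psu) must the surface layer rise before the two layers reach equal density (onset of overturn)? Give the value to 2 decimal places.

Neutral buoyancy requires −α(T_deep − T_surf) + β(S_deep − S_surf′) = 0.
S_surf′ = S_deep − (α/β)·ΔT = 20.60 − (1.8 × 10⁻⁴/7.7 × 10⁻⁴)·(-0.8) = 20.7870 psu.
Increase required: 20.7870 − 5.51 = 15.2770 psu.

20.79 psu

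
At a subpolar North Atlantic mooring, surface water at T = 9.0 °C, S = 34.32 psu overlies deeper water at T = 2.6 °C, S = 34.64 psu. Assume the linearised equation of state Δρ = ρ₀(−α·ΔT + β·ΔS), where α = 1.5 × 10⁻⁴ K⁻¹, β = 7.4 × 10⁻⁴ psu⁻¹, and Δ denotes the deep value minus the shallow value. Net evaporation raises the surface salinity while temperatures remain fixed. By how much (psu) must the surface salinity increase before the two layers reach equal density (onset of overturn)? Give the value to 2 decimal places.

Neutral buoyancy requires −α(T_deep − T_surf) + β(S_deep − S_surf′) = 0.
S_surf′ = S_deep − (α/β)·ΔT = 34.64 − (1.5 × 10⁻⁴/7.4 × 10⁻⁴)·(-6.4) = 35.9373 psu.
Increase required: 35.9373 − 34.32 = 1.6173 psu.

1.62 psu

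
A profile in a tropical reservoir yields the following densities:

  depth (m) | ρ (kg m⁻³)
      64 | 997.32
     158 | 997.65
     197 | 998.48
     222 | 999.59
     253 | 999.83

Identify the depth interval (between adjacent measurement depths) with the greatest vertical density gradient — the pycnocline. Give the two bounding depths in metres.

197–222 m

Compute the density gradient over each adjacent pair:
  64–158 m: Δρ/Δz = 0.33/94 = 3.5 × 10⁻³ kg m⁻⁴
  158–197 m: Δρ/Δz = 0.83/39 = 0.021 kg m⁻⁴
  197–222 m: Δρ/Δz = 1.11/25 = 0.044 kg m⁻⁴
  222–253 m: Δρ/Δz = 0.24/31 = 7.7 × 10⁻³ kg m⁻⁴
The largest gradient is in the 197–222 m interval — the pycnocline.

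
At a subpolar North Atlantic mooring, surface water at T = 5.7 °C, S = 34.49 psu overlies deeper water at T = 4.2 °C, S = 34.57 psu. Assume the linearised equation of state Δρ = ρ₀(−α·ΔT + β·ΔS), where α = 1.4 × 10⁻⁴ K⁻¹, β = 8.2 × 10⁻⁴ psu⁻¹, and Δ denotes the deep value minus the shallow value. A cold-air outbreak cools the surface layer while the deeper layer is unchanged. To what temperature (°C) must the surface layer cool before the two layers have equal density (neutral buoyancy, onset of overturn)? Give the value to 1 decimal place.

Neutral buoyancy requires Δρ = 0, i.e. −α(T_deep − T_surf′) + β(S_deep − S_surf) = 0.
T_surf′ = T_deep − (β/α)·ΔS = 4.2 − (8.2 × 10⁻⁴/1.4 × 10⁻⁴)·(+0.08) = 3.731 °C.
Cooling required: 5.7 − (3.731) = 1.969 °C.

3.7 °C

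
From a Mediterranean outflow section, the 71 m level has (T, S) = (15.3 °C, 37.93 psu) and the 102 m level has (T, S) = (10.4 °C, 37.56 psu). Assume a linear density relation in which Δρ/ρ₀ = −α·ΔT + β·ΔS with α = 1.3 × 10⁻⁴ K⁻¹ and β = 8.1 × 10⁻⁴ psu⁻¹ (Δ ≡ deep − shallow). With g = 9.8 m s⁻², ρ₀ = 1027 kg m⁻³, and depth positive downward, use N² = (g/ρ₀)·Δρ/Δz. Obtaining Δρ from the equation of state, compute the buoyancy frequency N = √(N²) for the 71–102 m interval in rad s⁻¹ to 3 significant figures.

0.0103 rad s⁻¹

ΔT = -4.9 K, ΔS = -0.37 psu (deep − shallow).
Δρ/ρ₀ = −αΔT + βΔS = 6.37 × 10⁻⁴ − 2.997 × 10⁻⁴ = 3.373 × 10⁻⁴, so Δρ ≈ 0.3464 kg m⁻³.
N² = (g/ρ₀)·Δρ/Δz = g·(Δρ/ρ₀)/Δz = 9.8 × 3.373 × 10⁻⁴ / 31 = 1.0663 × 10⁻⁴ s⁻².
N = √(1.0663 × 10⁻⁴) = 0.010326 rad s⁻¹ ≈ 0.0103 rad s⁻¹.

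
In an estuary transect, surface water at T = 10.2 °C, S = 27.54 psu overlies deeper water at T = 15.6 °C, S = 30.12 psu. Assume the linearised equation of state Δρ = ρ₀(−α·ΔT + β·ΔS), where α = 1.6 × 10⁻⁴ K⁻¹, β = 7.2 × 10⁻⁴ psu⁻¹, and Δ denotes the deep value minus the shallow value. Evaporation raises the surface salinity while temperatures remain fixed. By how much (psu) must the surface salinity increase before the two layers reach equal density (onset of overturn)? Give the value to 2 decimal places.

Neutral buoyancy requires −α(T_deep − T_surf) + β(S_deep − S_surf′) = 0.
S_surf′ = S_deep − (α/β)·ΔT = 30.12 − (1.6 × 10⁻⁴/7.2 × 10⁻⁴)·(+5.4) = 28.9200 psu.
Increase required: 28.9200 − 27.54 = 1.3800 psu.

1.38 psu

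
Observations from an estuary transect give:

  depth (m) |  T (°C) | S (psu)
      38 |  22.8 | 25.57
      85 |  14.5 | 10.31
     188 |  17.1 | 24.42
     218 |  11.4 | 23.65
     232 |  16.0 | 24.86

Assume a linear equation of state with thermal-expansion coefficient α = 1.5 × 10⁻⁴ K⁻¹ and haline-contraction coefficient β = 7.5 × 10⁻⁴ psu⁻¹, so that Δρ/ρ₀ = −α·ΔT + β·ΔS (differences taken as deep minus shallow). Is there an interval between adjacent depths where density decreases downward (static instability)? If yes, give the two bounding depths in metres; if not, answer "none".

38–85 m

Evaluate Δρ/ρ₀ = −αΔT + βΔS across each adjacent pair:
  38–85 m: −αΔT+βΔS = −(1.5 × 10⁻⁴)(-8.3)+(7.5 × 10⁻⁴)(-15.26) = -0.010 → UNSTABLE
  85–188 m: −αΔT+βΔS = −(1.5 × 10⁻⁴)(+2.6)+(7.5 × 10⁻⁴)(+14.11) = 0.010 → stable
  188–218 m: −αΔT+βΔS = −(1.5 × 10⁻⁴)(-5.7)+(7.5 × 10⁻⁴)(-0.77) = 2.8 × 10⁻⁴ → stable
  218–232 m: −αΔT+βΔS = −(1.5 × 10⁻⁴)(+4.6)+(7.5 × 10⁻⁴)(+1.21) = 2.2 × 10⁻⁴ → stable
The 38–85 m interval has Δρ < 0: lighter water underlies denser water.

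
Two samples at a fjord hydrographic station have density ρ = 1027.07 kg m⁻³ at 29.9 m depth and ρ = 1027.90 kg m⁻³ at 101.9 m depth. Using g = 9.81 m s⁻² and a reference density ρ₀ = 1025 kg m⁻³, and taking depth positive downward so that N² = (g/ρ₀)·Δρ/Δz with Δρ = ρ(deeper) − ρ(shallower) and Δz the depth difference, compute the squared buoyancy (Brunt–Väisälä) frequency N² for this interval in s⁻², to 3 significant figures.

Δρ = 1027.90 − 1027.07 = 0.83 kg m⁻³ over Δz = 101.9 − 29.9 = 72 m.
N² = (9.81/1025) × (0.83/72) = 1.1033 × 10⁻⁴ s⁻² ≈ 1.10 × 10⁻⁴ s⁻².

1.10 × 10⁻⁴ s⁻²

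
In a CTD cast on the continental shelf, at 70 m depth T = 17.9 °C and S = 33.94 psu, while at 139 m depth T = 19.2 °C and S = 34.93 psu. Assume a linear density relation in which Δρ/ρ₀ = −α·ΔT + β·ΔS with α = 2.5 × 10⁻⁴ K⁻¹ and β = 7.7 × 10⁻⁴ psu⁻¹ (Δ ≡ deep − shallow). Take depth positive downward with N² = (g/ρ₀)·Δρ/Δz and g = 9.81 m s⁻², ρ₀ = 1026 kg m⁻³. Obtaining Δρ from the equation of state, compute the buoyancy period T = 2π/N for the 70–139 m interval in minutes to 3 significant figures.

ΔT = +1.3 K, ΔS = +0.99 psu (deep − shallow).
Δρ/ρ₀ = −αΔT + βΔS = -3.25 × 10⁻⁴ + 7.623 × 10⁻⁴ = 4.373 × 10⁻⁴, so Δρ ≈ 0.4487 kg m⁻³.
N² = (g/ρ₀)·Δρ/Δz = g·(Δρ/ρ₀)/Δz = 9.81 × 4.373 × 10⁻⁴ / 69 = 6.2173 × 10⁻⁵ s⁻².
N = √(6.2173 × 10⁻⁵) = 7.8850 × 10⁻³ rad s⁻¹ → T = 2π/N = 796.85 s = 13.281 min ≈ 13.3 min.

13.3 min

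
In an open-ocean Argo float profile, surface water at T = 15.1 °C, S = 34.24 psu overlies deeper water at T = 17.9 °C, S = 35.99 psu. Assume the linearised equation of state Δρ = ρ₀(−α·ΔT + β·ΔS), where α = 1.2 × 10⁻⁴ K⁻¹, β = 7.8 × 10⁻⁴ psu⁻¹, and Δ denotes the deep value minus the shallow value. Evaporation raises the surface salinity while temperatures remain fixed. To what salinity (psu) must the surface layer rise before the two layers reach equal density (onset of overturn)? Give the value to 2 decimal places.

35.56 psu

Neutral buoyancy requires −α(T_deep − T_surf) + β(S_deep − S_surf′) = 0.
S_surf′ = S_deep − (α/β)·ΔT = 35.99 − (1.2 × 10⁻⁴/7.8 × 10⁻⁴)·(+2.8) = 35.5592 psu.
Increase required: 35.5592 − 34.24 = 1.3192 psu.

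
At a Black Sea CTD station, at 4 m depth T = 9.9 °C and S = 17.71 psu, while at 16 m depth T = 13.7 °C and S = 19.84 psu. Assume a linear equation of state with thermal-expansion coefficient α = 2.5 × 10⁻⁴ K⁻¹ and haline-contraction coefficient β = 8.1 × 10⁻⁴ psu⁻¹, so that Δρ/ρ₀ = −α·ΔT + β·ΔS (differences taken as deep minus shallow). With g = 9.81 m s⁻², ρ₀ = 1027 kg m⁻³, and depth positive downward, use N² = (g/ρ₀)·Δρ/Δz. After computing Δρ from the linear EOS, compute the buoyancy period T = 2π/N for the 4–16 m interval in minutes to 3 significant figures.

4.16 min

ΔT = +3.8 K, ΔS = +2.13 psu (deep − shallow).
Δρ/ρ₀ = −αΔT + βΔS = -9.50 × 10⁻⁴ + 1.7253 × 10⁻³ = 7.753 × 10⁻⁴, so Δρ ≈ 0.7962 kg m⁻³.
N² = (g/ρ₀)·Δρ/Δz = g·(Δρ/ρ₀)/Δz = 9.81 × 7.753 × 10⁻⁴ / 12 = 6.3381 × 10⁻⁴ s⁻².
N = √(6.3381 × 10⁻⁴) = 0.025176 rad s⁻¹ → T = 2π/N = 249.57 s = 4.1595 min ≈ 4.16 min.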